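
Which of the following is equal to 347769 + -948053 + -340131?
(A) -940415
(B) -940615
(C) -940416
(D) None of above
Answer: A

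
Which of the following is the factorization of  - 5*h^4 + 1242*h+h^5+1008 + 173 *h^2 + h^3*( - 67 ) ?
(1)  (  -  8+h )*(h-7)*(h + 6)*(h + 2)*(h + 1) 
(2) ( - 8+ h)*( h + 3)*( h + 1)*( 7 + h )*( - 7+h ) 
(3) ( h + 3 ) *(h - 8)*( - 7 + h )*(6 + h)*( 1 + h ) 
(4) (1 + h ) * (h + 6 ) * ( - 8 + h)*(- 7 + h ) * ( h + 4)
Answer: 3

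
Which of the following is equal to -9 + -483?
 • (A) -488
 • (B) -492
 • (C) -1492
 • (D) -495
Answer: B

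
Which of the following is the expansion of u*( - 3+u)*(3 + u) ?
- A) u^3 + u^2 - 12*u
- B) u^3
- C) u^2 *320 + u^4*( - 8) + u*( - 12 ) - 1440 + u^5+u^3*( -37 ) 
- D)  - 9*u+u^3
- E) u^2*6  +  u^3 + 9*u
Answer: D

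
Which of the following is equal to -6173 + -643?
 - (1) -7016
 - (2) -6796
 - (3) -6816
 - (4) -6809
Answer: 3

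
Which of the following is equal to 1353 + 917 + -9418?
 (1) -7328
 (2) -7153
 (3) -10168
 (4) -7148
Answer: 4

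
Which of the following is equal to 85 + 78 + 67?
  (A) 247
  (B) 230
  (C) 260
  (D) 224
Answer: B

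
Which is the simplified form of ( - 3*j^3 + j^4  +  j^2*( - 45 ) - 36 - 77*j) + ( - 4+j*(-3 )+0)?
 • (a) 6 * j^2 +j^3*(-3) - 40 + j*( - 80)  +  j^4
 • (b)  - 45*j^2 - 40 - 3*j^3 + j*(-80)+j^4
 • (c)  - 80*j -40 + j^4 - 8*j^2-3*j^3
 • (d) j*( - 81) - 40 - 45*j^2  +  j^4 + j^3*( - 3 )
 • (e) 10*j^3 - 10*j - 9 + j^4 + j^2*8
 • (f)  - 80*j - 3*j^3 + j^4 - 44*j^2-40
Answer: b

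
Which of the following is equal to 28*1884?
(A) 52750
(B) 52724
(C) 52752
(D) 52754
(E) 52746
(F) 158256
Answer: C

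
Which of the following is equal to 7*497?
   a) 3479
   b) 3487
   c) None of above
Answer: a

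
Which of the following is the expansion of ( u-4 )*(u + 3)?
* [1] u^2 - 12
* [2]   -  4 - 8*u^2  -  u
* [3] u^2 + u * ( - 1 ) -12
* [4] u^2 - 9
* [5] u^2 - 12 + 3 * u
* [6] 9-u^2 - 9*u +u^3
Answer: 3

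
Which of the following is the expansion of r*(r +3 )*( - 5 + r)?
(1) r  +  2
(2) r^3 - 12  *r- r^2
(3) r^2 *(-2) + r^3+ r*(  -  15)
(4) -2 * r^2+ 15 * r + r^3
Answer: 3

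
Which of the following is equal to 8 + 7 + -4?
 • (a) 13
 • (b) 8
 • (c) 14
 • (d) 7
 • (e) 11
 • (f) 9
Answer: e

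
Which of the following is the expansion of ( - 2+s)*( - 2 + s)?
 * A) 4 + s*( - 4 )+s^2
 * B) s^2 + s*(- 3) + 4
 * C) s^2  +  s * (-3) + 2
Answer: A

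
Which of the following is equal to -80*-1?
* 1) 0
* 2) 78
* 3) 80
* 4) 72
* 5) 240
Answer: 3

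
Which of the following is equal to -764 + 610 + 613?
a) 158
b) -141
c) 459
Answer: c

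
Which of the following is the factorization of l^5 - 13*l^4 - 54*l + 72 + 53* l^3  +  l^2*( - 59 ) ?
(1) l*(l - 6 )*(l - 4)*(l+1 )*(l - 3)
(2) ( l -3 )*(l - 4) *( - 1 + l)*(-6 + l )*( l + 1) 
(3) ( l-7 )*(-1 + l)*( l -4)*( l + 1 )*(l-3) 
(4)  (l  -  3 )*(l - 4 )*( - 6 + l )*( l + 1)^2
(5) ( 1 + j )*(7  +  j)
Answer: 2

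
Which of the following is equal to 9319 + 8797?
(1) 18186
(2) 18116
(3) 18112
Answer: 2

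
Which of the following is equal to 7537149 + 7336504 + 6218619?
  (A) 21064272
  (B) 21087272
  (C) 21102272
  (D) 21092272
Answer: D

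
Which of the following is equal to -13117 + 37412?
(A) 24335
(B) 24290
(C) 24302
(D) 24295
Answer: D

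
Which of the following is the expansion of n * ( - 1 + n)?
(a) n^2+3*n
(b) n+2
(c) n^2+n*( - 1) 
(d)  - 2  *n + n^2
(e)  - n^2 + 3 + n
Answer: c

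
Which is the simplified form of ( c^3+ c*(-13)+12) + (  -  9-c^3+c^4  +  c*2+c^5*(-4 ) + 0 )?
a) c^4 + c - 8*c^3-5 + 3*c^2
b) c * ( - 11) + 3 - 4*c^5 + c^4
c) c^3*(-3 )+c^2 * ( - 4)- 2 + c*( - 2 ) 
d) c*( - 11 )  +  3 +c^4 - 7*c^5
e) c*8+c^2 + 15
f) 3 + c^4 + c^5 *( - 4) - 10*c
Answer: b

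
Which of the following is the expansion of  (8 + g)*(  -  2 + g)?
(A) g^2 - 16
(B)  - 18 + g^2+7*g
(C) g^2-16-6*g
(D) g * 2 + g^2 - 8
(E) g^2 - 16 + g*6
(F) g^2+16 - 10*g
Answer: E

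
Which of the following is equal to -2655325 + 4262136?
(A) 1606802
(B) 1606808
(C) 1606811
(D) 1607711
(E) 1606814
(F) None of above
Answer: C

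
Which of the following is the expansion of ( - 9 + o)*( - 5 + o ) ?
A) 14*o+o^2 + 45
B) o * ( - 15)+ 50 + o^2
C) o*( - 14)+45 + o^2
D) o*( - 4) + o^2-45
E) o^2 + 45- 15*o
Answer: C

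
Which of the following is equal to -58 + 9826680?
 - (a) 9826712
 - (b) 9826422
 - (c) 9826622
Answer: c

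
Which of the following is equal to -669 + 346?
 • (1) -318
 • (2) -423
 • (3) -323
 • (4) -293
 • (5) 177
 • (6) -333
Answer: 3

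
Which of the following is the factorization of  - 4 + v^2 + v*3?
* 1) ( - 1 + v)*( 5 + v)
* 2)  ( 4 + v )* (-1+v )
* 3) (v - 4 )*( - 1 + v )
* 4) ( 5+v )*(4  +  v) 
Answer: 2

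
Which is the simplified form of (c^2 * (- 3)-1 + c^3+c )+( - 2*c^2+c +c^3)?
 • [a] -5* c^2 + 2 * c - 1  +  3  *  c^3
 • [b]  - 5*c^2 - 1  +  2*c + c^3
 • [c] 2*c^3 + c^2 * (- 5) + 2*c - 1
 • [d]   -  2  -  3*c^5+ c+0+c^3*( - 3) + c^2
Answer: c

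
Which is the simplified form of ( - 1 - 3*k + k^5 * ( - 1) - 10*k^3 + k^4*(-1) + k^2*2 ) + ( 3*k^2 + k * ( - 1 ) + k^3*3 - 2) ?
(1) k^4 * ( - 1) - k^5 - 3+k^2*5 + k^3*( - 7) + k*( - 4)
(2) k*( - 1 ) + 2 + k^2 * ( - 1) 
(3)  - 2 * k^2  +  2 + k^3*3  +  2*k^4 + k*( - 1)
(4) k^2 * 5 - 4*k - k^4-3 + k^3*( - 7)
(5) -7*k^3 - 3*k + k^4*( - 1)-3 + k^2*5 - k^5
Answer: 1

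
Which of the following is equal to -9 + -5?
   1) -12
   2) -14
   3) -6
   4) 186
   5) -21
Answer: 2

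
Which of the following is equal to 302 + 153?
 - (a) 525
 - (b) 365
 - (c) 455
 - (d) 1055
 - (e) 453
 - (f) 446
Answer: c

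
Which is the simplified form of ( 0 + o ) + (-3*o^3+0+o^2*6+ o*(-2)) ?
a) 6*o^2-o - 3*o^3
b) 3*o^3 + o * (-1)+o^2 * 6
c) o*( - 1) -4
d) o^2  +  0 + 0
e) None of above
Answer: a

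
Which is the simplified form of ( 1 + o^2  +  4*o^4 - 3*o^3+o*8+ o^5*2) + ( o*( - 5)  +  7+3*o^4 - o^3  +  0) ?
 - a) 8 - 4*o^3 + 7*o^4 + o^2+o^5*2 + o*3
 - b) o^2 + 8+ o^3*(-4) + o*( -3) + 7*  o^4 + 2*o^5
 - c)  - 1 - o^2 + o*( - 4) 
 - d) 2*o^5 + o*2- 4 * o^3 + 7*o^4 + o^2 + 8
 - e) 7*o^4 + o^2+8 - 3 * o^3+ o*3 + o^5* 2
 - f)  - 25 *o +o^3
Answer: a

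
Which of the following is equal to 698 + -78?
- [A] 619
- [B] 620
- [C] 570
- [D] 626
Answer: B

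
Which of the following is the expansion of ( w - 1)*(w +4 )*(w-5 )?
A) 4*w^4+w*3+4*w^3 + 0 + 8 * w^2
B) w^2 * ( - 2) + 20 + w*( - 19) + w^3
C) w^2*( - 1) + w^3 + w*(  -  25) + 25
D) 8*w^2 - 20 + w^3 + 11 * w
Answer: B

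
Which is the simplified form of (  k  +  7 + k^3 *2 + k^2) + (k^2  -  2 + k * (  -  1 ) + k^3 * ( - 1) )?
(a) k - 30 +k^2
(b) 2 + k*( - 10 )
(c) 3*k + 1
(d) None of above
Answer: d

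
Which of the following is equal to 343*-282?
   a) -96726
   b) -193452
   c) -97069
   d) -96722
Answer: a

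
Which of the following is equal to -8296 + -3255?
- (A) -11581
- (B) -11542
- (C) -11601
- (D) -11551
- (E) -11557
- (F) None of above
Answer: D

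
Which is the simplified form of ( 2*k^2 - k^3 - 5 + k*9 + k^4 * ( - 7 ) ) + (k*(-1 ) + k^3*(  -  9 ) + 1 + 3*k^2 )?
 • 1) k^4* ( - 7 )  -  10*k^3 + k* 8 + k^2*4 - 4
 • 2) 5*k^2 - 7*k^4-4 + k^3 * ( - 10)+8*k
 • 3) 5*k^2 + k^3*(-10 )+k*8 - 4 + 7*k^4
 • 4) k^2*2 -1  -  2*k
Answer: 2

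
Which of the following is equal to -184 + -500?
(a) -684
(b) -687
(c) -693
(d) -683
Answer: a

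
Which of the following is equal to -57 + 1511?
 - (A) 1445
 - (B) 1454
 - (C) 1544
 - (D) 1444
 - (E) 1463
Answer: B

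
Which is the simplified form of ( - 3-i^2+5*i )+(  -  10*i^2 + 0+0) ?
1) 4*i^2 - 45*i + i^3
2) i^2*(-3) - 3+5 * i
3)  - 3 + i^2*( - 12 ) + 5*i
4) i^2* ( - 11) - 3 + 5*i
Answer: 4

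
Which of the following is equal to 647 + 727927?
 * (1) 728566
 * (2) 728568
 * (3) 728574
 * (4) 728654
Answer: 3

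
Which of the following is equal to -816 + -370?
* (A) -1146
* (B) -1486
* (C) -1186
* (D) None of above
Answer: C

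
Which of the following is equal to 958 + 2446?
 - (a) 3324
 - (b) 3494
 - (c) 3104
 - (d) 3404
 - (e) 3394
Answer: d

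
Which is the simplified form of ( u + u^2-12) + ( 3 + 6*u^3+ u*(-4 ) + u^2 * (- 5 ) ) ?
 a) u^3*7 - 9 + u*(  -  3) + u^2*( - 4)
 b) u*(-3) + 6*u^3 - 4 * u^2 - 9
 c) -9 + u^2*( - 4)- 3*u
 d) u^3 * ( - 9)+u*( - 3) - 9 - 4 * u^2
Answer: b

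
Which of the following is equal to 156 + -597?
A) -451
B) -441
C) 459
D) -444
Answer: B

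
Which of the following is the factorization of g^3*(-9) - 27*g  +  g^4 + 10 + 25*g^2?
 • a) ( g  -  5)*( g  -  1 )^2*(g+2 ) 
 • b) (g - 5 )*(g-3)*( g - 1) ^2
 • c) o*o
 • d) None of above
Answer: d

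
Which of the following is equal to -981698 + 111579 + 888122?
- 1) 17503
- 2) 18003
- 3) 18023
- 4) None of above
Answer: 2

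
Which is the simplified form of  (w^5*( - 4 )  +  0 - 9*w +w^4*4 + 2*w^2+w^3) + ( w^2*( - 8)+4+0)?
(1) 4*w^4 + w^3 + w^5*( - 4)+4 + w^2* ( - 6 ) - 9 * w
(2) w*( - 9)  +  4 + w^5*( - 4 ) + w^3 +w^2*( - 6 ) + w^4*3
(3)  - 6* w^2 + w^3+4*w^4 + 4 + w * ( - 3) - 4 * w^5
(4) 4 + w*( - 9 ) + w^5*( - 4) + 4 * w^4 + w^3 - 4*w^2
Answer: 1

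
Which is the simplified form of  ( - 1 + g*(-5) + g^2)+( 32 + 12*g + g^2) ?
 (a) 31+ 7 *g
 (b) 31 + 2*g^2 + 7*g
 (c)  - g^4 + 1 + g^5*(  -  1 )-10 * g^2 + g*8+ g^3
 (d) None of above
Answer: b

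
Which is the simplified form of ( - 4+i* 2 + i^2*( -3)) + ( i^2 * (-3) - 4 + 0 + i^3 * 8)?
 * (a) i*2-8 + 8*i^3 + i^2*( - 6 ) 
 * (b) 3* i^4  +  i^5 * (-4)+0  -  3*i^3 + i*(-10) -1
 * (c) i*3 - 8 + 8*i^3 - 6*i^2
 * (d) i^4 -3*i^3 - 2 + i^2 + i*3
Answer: a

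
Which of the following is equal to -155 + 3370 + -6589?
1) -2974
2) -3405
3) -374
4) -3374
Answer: 4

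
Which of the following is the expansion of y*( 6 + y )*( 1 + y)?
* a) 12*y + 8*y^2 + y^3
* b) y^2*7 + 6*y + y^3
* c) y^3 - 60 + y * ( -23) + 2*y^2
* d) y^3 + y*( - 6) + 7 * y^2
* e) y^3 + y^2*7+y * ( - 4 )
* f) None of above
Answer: b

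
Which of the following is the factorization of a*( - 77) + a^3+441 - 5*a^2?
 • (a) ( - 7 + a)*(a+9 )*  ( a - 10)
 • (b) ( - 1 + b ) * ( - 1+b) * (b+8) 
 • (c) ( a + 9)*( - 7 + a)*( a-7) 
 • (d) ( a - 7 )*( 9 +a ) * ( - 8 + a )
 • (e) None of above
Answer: c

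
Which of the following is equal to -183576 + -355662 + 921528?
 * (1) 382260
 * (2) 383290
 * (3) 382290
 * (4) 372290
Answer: 3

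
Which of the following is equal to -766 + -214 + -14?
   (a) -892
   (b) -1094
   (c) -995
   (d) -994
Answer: d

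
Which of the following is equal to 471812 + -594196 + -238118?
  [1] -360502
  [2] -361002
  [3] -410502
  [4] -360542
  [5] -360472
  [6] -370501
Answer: 1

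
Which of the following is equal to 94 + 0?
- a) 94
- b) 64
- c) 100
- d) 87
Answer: a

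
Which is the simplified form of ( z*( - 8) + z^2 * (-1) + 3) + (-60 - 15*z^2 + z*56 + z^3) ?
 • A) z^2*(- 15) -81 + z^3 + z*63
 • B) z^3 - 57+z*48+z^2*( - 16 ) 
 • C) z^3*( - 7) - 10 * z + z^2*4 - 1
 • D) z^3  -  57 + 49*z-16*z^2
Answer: B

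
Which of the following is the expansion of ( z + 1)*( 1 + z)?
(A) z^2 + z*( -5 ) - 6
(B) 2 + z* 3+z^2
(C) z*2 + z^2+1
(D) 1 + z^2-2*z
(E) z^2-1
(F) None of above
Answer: C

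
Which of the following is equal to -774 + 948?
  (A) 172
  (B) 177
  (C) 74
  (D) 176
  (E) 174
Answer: E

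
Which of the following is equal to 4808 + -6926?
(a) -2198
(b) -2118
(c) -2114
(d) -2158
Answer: b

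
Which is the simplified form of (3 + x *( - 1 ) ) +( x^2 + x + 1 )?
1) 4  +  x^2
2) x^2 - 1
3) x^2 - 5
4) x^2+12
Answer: 1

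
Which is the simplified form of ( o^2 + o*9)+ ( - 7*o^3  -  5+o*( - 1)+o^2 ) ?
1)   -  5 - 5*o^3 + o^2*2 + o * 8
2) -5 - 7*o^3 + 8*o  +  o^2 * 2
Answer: 2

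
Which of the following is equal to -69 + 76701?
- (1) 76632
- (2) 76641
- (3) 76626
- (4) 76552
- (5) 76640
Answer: 1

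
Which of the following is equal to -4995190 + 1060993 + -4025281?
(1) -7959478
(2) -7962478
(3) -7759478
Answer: 1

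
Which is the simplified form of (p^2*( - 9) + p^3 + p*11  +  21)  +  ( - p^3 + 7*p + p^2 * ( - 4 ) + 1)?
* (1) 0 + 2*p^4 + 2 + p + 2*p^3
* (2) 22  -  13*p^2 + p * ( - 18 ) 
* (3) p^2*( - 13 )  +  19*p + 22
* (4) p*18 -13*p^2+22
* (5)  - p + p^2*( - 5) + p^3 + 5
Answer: 4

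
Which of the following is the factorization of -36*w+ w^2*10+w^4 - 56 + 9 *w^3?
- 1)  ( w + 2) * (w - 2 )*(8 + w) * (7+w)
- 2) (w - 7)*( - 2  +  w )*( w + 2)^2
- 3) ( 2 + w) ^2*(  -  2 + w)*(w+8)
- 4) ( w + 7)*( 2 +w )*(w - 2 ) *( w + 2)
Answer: 4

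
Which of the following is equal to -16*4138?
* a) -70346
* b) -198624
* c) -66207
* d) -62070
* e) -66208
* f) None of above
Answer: e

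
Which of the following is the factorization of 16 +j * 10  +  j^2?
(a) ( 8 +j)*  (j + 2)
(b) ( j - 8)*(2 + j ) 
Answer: a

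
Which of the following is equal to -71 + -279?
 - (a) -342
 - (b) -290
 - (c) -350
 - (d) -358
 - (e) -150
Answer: c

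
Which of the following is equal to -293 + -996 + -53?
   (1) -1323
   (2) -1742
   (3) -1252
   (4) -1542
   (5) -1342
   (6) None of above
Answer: 5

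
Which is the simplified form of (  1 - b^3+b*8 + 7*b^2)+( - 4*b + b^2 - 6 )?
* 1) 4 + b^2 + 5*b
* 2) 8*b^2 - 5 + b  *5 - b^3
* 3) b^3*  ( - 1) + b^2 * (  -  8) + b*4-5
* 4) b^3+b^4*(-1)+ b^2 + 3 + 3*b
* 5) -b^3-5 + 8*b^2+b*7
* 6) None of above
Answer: 6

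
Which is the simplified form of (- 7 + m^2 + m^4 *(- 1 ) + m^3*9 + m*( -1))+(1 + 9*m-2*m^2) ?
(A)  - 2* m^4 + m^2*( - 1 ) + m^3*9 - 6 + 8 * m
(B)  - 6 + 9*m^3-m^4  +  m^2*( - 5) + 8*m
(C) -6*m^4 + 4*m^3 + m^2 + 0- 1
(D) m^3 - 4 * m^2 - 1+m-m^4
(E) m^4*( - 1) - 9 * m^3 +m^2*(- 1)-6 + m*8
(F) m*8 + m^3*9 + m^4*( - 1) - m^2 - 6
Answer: F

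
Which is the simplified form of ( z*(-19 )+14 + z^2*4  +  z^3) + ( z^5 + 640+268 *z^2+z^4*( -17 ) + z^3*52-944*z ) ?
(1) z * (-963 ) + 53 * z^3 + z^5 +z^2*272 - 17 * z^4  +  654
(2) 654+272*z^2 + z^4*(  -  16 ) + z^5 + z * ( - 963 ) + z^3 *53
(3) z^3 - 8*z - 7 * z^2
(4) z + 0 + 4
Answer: 1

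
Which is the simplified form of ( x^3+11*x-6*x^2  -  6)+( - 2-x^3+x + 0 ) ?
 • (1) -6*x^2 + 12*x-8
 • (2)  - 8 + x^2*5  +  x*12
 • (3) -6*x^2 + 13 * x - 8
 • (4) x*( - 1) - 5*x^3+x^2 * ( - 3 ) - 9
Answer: 1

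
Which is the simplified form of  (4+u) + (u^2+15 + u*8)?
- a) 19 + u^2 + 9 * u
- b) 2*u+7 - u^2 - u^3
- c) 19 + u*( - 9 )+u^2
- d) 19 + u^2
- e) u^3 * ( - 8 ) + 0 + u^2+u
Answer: a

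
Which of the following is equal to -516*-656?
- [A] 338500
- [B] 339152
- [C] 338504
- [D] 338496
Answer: D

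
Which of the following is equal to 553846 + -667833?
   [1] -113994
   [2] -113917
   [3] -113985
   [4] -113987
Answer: 4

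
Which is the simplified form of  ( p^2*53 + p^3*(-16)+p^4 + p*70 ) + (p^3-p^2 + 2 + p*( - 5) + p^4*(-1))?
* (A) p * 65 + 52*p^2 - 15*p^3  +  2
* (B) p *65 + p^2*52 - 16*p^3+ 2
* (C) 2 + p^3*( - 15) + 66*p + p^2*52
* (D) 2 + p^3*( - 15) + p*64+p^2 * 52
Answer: A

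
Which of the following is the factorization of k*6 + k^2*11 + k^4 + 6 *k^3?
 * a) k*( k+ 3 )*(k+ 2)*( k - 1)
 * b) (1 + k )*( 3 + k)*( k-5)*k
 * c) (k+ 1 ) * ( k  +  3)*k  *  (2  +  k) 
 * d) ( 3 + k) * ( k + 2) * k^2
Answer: c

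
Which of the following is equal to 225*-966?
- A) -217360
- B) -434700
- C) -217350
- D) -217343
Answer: C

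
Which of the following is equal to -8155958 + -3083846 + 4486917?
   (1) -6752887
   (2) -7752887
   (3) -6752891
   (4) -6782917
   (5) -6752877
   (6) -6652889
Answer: 1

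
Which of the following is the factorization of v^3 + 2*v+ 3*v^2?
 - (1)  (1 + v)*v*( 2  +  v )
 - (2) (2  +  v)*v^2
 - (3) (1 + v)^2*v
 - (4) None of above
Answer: 1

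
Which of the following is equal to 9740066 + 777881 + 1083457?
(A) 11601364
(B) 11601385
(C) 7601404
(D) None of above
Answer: D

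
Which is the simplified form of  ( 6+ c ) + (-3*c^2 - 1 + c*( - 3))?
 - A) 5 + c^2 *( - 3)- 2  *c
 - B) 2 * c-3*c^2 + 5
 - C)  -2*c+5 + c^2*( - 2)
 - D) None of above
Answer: A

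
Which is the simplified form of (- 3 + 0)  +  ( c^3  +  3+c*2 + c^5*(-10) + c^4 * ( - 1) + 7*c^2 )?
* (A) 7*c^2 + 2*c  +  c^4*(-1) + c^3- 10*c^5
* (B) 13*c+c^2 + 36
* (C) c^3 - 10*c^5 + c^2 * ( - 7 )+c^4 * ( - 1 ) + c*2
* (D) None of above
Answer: A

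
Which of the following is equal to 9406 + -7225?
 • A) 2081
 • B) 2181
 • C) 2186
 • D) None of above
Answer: B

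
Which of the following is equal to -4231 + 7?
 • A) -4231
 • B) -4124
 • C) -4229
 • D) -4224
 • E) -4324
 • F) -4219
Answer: D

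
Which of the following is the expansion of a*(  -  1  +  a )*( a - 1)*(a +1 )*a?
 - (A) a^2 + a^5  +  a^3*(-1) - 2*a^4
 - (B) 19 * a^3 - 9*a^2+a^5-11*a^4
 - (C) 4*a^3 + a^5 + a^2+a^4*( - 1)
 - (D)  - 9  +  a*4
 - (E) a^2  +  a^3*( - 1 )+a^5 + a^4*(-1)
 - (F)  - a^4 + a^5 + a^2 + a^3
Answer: E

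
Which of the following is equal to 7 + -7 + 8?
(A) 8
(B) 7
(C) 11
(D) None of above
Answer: A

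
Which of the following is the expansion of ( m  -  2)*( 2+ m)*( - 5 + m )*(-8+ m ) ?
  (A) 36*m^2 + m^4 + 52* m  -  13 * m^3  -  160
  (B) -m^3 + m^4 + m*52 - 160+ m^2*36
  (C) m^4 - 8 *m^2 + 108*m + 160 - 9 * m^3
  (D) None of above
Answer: A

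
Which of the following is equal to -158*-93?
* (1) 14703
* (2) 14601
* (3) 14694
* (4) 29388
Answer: 3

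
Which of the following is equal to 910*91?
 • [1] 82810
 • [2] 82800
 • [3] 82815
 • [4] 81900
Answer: 1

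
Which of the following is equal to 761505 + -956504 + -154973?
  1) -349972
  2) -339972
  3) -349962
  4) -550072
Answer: 1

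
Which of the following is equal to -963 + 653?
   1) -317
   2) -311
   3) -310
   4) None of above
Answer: 3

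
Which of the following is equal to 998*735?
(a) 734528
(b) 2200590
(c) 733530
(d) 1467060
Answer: c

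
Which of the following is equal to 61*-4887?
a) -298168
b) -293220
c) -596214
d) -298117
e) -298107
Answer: e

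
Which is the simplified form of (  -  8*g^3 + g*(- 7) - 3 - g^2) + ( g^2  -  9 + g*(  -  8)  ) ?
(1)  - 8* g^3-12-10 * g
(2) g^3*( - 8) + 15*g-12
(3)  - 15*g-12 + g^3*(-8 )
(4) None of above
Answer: 3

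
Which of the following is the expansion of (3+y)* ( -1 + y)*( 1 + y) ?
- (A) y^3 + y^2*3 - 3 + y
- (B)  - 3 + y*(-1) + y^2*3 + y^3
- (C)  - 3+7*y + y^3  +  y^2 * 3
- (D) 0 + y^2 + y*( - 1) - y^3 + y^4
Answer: B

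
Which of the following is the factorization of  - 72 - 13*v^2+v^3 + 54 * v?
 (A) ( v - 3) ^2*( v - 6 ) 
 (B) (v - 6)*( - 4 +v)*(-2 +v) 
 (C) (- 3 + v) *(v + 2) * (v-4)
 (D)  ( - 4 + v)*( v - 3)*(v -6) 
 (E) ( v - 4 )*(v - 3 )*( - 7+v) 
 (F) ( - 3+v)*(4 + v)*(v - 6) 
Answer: D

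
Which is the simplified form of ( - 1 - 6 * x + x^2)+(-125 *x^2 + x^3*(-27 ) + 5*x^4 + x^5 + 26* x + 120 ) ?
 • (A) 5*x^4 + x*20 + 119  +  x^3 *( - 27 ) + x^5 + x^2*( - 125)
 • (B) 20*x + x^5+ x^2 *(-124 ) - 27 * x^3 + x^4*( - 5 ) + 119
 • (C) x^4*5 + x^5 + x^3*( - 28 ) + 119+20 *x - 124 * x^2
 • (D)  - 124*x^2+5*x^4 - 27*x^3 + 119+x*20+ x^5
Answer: D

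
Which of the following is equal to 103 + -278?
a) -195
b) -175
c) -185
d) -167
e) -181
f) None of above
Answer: b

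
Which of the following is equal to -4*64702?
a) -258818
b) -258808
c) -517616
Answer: b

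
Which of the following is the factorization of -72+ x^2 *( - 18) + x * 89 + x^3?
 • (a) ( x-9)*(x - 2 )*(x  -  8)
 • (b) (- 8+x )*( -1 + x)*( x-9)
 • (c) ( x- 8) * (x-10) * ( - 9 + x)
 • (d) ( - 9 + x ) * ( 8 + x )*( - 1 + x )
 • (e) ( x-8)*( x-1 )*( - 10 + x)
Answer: b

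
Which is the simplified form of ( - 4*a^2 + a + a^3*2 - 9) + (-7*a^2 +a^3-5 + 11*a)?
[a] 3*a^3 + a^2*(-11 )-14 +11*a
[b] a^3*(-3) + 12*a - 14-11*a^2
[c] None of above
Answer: c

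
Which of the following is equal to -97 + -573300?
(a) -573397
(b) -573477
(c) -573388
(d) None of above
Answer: a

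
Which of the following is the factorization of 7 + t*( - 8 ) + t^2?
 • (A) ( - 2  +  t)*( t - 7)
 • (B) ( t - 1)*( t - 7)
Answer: B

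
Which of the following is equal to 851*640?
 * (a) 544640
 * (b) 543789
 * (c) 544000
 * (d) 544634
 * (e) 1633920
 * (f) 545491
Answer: a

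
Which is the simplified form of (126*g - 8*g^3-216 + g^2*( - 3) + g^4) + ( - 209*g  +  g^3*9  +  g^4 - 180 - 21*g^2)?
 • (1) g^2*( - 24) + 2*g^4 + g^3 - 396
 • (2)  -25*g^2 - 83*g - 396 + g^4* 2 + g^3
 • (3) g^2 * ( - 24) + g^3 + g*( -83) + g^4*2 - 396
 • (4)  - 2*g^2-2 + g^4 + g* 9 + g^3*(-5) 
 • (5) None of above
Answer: 3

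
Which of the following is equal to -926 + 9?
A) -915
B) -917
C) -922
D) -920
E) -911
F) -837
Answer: B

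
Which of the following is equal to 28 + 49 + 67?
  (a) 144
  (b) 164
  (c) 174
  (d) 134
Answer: a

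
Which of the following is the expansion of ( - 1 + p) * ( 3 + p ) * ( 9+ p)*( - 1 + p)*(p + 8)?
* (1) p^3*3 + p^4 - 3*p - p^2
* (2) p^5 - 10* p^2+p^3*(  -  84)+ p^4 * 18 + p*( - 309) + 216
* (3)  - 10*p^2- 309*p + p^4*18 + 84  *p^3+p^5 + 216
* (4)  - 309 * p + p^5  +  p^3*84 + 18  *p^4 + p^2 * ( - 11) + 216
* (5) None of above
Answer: 3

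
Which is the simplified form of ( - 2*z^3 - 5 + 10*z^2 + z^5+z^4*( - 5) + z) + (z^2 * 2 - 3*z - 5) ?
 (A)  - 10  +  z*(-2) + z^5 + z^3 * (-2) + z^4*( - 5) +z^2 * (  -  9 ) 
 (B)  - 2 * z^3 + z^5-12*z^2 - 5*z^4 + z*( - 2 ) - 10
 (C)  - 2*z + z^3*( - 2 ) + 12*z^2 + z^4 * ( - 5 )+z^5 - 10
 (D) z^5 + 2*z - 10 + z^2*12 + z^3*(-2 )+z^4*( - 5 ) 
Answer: C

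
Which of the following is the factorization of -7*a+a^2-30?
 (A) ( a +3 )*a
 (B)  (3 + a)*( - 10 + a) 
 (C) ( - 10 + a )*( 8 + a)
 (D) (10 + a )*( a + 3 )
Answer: B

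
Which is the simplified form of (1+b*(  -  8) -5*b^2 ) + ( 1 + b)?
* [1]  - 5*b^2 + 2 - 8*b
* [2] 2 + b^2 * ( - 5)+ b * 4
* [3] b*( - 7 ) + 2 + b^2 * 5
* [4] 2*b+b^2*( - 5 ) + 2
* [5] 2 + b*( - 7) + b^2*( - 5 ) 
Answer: 5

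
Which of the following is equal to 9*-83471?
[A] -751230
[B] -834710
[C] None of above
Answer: C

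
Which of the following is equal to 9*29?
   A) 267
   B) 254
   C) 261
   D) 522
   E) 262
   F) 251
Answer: C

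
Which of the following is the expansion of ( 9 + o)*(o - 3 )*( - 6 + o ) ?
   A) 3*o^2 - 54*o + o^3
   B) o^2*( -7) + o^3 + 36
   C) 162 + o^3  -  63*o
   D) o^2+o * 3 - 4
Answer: C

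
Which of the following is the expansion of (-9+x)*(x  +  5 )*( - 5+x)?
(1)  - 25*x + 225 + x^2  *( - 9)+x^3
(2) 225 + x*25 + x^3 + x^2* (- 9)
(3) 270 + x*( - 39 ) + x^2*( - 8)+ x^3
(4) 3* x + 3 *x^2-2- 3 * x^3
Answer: 1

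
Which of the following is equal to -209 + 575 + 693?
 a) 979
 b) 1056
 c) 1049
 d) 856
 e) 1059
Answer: e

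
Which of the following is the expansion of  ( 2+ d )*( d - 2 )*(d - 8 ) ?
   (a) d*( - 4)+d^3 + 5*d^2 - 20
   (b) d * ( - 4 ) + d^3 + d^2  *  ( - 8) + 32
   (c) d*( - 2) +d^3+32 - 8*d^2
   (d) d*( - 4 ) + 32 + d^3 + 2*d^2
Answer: b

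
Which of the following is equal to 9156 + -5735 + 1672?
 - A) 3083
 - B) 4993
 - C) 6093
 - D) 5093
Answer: D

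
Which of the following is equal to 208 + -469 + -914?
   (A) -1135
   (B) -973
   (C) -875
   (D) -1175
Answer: D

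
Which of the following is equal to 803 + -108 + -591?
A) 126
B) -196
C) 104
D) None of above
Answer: C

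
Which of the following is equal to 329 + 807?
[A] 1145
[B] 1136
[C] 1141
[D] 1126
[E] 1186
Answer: B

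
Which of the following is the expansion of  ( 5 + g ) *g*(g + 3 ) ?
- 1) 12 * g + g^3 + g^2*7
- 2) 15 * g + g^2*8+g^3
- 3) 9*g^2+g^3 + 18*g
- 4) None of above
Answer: 2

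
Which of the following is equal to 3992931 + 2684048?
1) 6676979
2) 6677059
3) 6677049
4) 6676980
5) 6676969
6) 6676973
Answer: 1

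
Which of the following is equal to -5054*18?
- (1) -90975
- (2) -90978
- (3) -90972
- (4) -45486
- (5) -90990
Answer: 3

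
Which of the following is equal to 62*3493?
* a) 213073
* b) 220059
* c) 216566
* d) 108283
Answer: c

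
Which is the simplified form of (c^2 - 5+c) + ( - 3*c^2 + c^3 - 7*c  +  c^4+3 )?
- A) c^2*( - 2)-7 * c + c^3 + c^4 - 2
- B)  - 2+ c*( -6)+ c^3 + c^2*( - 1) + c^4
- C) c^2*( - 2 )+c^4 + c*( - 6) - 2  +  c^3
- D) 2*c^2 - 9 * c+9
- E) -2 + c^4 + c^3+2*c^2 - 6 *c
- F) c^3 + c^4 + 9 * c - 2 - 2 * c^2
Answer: C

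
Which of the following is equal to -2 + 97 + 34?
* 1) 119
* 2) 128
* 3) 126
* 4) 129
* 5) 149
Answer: 4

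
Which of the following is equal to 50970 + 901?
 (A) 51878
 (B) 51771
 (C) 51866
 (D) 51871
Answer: D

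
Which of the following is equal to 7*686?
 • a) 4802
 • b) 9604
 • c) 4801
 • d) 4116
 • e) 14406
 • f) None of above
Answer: a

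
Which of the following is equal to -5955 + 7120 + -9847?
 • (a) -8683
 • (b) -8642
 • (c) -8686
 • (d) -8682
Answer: d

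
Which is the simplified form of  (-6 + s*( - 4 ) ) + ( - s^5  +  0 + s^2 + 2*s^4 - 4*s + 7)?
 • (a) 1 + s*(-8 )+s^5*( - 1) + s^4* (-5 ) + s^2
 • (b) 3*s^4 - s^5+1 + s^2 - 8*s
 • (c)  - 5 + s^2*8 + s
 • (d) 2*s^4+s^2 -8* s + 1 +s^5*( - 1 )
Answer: d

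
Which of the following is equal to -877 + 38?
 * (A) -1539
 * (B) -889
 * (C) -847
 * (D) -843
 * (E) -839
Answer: E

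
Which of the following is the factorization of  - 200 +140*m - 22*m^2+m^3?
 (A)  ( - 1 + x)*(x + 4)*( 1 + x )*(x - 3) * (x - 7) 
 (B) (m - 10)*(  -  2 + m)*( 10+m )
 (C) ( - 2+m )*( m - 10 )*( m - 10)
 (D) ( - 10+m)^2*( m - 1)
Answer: C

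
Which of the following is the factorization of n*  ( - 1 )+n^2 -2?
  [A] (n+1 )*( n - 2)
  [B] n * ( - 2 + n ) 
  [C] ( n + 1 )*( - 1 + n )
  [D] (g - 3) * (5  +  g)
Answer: A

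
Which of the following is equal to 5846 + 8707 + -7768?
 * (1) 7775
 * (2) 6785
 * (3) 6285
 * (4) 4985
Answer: 2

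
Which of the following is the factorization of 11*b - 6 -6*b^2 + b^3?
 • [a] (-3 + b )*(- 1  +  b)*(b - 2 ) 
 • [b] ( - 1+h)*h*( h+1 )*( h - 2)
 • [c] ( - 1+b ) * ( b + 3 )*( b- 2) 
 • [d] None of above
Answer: a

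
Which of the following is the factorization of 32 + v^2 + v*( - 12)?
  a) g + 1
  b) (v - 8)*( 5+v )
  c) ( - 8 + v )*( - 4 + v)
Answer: c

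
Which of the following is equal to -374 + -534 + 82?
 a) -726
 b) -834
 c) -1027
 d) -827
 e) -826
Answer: e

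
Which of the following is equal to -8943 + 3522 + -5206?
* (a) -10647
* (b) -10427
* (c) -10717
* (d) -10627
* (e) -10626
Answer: d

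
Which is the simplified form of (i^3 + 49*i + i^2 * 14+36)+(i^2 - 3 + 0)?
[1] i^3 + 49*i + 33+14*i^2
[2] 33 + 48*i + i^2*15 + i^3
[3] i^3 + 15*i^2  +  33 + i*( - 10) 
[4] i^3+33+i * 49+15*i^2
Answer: 4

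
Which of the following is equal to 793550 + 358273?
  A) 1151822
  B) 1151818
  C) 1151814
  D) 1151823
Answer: D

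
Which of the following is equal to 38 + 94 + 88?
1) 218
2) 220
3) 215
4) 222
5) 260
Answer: 2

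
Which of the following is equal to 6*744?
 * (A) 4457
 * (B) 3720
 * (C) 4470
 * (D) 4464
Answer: D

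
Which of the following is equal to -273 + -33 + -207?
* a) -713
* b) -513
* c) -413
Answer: b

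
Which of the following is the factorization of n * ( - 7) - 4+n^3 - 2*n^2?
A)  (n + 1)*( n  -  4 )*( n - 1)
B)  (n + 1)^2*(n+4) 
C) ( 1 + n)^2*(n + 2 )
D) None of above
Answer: D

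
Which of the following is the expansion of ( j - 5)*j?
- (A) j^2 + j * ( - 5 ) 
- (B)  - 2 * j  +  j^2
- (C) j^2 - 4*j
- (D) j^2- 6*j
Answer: A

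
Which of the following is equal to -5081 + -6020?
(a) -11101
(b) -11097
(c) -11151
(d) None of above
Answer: a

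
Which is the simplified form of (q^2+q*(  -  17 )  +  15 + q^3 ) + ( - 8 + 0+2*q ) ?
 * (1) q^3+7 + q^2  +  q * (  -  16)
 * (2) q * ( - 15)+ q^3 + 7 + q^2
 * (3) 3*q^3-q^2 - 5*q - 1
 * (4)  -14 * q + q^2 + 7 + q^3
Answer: 2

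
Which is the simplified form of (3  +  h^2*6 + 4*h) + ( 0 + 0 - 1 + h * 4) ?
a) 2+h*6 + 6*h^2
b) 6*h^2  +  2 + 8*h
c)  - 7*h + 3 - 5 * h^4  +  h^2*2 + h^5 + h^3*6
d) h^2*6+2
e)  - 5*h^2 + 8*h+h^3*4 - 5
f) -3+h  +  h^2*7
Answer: b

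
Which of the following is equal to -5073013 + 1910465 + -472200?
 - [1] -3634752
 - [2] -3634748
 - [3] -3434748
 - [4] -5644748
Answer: 2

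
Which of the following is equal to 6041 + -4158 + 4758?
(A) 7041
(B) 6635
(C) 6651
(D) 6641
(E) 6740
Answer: D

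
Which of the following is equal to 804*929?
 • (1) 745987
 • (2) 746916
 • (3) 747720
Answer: 2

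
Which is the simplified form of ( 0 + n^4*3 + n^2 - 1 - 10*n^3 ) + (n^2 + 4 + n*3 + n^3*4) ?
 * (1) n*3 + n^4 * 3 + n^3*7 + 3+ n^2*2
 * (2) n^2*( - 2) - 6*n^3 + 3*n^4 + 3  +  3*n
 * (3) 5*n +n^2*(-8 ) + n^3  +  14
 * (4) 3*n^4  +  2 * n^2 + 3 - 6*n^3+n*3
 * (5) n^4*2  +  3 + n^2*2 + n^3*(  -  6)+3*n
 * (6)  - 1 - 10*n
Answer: 4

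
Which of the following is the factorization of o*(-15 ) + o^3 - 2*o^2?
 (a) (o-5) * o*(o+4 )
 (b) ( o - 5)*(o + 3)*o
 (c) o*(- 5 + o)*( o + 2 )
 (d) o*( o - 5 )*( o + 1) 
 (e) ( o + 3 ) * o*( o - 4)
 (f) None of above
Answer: b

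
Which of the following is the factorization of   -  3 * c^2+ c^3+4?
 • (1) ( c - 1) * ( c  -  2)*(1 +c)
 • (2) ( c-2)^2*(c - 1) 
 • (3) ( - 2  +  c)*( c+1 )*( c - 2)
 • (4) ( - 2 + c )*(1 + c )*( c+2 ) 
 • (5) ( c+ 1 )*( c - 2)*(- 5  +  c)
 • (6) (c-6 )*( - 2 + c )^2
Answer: 3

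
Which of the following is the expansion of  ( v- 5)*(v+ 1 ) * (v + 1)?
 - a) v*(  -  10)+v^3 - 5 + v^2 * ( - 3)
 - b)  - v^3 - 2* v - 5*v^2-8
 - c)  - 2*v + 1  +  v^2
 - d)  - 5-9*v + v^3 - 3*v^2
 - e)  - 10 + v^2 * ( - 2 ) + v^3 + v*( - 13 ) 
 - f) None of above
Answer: d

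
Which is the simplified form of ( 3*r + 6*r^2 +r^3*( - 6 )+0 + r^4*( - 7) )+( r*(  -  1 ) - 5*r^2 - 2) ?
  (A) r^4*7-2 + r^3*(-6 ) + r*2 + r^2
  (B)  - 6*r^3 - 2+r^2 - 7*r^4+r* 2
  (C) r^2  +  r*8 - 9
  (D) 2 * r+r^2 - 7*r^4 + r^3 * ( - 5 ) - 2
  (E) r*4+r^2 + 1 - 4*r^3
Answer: B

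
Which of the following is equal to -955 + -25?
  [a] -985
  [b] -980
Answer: b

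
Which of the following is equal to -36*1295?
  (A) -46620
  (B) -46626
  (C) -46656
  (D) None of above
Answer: A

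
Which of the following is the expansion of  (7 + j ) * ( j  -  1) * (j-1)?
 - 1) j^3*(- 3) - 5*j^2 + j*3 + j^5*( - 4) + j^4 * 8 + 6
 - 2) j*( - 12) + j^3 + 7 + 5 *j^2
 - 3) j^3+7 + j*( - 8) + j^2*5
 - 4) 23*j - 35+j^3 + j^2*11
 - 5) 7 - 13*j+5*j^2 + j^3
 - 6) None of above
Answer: 5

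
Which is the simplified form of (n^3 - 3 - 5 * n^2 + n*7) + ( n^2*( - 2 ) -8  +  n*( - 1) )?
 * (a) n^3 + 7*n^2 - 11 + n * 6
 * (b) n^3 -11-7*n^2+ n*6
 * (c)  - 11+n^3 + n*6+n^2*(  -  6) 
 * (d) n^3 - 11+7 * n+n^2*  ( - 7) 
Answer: b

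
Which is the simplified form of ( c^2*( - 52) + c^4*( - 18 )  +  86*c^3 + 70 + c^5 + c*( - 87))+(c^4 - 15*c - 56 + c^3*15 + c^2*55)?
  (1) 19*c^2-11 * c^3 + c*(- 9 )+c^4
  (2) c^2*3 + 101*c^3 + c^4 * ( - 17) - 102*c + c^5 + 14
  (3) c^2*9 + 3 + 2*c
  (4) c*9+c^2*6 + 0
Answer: 2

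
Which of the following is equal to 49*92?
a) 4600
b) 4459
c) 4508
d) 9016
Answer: c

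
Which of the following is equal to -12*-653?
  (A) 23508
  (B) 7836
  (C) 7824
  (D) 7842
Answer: B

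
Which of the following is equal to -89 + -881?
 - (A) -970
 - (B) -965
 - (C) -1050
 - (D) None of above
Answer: A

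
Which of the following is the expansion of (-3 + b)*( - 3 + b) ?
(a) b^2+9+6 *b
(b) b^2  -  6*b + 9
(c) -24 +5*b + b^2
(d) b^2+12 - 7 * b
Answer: b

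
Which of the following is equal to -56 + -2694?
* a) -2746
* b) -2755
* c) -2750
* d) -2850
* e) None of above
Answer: c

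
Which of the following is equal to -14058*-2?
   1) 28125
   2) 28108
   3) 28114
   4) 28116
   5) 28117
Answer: 4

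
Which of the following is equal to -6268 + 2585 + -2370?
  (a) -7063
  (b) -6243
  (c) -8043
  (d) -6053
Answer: d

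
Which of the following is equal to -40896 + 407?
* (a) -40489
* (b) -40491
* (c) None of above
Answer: a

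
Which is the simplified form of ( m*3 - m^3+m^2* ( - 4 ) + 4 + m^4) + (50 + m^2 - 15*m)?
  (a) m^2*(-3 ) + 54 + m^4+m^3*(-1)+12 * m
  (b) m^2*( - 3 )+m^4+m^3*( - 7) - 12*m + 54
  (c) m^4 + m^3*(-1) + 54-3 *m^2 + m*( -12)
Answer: c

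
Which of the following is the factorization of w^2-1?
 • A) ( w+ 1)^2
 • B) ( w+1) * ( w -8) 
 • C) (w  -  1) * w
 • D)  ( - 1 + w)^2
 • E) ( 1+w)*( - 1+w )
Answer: E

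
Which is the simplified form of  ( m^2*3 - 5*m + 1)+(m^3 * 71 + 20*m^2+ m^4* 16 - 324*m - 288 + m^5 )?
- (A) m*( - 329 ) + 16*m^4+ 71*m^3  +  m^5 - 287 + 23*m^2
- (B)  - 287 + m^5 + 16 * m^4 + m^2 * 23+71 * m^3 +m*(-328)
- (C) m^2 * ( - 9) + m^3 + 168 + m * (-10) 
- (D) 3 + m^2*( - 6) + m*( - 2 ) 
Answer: A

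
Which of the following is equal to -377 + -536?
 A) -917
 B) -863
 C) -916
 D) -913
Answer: D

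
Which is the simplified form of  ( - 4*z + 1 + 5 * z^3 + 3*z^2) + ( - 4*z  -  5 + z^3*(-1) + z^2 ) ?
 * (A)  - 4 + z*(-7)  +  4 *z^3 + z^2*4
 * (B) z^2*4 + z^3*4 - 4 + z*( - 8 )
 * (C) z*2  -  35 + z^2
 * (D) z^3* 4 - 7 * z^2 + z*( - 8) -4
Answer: B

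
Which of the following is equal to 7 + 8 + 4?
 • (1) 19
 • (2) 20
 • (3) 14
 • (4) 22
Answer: 1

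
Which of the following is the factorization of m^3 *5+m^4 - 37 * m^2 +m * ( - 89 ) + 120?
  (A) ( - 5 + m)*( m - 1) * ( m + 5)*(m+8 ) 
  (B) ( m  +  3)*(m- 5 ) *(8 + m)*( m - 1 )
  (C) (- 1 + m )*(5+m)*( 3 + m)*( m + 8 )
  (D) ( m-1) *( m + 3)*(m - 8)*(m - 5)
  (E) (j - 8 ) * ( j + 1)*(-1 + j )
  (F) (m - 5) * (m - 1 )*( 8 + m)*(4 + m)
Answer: B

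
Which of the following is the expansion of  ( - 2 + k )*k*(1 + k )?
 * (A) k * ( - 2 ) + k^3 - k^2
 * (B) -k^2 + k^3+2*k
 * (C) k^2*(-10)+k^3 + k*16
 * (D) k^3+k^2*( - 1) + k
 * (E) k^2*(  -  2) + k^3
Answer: A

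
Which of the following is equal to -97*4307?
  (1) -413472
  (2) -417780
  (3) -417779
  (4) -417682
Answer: 3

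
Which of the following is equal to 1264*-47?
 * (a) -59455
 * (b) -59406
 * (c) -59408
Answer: c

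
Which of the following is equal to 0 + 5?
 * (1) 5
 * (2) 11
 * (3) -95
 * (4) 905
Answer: 1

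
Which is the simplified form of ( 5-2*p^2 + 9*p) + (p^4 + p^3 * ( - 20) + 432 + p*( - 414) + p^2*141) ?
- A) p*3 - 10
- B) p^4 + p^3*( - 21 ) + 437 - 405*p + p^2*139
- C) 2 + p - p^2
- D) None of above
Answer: D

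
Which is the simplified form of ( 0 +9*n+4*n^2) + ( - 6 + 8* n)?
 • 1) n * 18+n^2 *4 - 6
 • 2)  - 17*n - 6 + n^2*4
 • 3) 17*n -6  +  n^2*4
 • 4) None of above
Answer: 3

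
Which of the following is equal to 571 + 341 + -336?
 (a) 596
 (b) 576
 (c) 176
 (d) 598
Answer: b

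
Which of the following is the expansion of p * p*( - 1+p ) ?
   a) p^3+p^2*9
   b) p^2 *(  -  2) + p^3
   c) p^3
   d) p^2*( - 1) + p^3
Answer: d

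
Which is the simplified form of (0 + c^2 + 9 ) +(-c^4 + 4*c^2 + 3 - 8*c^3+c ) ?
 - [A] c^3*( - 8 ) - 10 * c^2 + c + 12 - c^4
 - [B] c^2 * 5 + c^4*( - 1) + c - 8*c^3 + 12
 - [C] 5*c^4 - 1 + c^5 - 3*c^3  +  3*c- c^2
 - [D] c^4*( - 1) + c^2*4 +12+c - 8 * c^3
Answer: B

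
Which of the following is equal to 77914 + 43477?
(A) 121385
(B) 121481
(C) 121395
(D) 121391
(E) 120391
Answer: D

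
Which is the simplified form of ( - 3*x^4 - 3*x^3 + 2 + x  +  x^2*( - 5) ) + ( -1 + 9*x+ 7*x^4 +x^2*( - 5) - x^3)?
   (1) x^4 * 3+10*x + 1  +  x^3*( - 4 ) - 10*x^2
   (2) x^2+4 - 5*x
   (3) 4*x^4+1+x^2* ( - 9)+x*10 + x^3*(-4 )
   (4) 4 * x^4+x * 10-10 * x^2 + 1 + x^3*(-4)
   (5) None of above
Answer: 4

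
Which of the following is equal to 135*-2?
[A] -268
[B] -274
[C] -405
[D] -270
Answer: D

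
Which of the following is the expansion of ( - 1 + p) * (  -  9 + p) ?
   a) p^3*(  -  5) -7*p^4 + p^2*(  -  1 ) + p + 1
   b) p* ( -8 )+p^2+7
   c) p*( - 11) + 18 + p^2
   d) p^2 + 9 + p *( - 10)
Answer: d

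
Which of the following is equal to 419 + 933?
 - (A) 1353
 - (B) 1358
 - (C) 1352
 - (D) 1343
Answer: C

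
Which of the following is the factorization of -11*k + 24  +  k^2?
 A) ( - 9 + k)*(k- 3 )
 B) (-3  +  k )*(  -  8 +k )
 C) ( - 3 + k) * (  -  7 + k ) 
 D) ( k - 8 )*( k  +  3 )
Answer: B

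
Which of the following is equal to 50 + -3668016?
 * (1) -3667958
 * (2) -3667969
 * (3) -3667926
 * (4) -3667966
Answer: 4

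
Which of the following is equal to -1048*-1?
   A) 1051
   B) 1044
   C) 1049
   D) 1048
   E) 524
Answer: D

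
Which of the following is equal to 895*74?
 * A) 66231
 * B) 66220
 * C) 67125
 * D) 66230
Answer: D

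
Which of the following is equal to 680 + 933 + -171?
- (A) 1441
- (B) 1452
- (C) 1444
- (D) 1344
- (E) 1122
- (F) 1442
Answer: F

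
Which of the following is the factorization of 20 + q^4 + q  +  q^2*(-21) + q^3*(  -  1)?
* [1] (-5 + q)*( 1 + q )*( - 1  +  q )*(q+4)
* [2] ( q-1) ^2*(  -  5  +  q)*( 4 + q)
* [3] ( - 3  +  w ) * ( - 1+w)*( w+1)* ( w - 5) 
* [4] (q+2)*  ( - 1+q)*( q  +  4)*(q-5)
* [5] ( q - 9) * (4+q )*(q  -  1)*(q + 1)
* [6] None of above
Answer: 1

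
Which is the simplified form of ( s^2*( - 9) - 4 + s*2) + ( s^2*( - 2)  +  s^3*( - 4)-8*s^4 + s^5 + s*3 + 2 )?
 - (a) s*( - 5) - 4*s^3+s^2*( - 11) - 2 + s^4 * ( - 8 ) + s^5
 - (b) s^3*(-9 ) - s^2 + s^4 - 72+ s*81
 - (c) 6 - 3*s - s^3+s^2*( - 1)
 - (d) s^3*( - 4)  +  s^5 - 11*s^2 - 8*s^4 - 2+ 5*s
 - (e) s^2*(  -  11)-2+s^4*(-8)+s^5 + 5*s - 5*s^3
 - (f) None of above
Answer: d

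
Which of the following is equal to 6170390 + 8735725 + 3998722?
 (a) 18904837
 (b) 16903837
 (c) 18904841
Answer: a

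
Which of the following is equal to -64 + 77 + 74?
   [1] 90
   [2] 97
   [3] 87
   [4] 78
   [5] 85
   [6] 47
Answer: 3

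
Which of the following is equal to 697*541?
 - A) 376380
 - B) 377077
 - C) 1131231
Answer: B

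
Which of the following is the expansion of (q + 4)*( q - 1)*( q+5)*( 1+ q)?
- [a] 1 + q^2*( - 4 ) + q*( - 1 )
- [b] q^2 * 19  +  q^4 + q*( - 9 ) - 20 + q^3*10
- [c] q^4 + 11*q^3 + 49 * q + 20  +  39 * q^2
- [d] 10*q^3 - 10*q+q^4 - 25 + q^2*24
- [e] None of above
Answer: e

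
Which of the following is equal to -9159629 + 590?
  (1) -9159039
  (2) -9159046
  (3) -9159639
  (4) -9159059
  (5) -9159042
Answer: 1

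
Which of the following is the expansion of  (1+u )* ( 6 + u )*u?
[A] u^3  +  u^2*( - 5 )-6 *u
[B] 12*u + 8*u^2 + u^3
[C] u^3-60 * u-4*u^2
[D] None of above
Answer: D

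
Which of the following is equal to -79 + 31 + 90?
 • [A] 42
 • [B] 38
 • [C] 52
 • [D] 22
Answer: A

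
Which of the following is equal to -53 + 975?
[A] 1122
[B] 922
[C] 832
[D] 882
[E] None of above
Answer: B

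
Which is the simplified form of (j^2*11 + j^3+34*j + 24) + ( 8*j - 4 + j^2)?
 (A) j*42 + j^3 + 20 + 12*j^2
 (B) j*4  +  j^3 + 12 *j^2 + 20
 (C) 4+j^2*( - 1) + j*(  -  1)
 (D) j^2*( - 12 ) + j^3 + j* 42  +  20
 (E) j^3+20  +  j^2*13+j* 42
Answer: A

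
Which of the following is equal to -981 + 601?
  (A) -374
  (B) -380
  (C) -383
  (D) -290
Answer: B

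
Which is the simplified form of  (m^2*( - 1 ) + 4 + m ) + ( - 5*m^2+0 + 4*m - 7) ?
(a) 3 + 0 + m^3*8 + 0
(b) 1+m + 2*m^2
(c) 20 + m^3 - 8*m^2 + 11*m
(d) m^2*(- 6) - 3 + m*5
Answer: d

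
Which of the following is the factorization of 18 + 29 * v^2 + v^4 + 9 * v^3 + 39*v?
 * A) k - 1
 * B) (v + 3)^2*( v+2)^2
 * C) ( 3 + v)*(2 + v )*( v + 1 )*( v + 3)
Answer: C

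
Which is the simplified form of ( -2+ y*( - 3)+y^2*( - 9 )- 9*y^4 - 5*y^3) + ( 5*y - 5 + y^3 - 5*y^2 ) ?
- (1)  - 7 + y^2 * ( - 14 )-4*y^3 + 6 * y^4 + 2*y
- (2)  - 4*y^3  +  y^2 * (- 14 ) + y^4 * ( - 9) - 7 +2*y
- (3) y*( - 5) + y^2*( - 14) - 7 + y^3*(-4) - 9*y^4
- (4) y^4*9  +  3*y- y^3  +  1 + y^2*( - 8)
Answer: 2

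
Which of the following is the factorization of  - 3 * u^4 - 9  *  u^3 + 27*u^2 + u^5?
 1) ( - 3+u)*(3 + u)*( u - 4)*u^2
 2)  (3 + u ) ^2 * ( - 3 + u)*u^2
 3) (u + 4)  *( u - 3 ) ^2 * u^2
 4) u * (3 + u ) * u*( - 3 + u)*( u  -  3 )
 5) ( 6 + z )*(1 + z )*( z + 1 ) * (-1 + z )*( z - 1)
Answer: 4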